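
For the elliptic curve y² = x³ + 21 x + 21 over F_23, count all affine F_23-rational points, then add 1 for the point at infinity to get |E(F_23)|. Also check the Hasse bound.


Affine points = {(2, 5), (2, 18), (4, 10), (4, 13), (6, 8), (6, 15), (10, 9), (10, 14), (12, 0), (14, 0), (15, 10), (15, 13), (17, 1), (17, 22), (20, 0)}; affine count = 15; |E(F_23)| = 16.

Discriminant check: Δ ∝ 4a³ + 27b² = 4·21³ + 27·21² = 4·9261 + 27·441 ≡ 7 (mod 23). Nonzero ⇒ E is nonsingular.
For each x ∈ F_23, compute rhs = x³ + 21·x + 21 mod 23, then count y ∈ F_23 with y² ≡ rhs.
  x = 0: rhs = 21, matching y values: none (0 points).
  x = 1: rhs = 20, matching y values: none (0 points).
  x = 2: rhs = 2, matching y values: 5, 18 (2 points).
  x = 3: rhs = 19, matching y values: none (0 points).
  x = 4: rhs = 8, matching y values: 10, 13 (2 points).
  x = 5: rhs = 21, matching y values: none (0 points).
  x = 6: rhs = 18, matching y values: 8, 15 (2 points).
  x = 7: rhs = 5, matching y values: none (0 points).
  x = 8: rhs = 11, matching y values: none (0 points).
  x = 9: rhs = 19, matching y values: none (0 points).
  x = 10: rhs = 12, matching y values: 9, 14 (2 points).
  x = 11: rhs = 19, matching y values: none (0 points).
  x = 12: rhs = 0, matching y values: 0 (1 points).
  x = 13: rhs = 7, matching y values: none (0 points).
  x = 14: rhs = 0, matching y values: 0 (1 points).
  x = 15: rhs = 8, matching y values: 10, 13 (2 points).
  x = 16: rhs = 14, matching y values: none (0 points).
  x = 17: rhs = 1, matching y values: 1, 22 (2 points).
  x = 18: rhs = 21, matching y values: none (0 points).
  x = 19: rhs = 11, matching y values: none (0 points).
  x = 20: rhs = 0, matching y values: 0 (1 points).
  x = 21: rhs = 17, matching y values: none (0 points).
  x = 22: rhs = 22, matching y values: none (0 points).
Total affine count: 15.
Full point count |E(F_23)| = 15 + 1 = 16.
Hasse bound: |16 − (23+1)| = |-8| = 8 ≤ 2√23 ≈ 9.5917 ✓.


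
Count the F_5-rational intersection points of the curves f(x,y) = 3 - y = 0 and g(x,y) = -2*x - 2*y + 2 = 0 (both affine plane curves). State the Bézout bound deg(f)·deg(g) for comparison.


Common zeros: {(3, 3)}; count = 1; Bézout bound = 1.

deg(f) = 1, deg(g) = 1, so Bézout bound = 1.
Scan x ∈ F_5. For each x, list the y ∈ F_5 with f(x, y) ≡ 0 and those with g(x, y) ≡ 0 (mod 5); the common zeros in that column are the intersection.
  x = 0: f ≡ 0 at y ∈ {3}; g ≡ 0 at y ∈ {1}; common: ∅.
  x = 1: f ≡ 0 at y ∈ {3}; g ≡ 0 at y ∈ {0}; common: ∅.
  x = 2: f ≡ 0 at y ∈ {3}; g ≡ 0 at y ∈ {4}; common: ∅.
  x = 3: f ≡ 0 at y ∈ {3}; g ≡ 0 at y ∈ {3}; common: {3}.
  x = 4: f ≡ 0 at y ∈ {3}; g ≡ 0 at y ∈ {2}; common: ∅.
Collecting: common zeros = {(3, 3)}, so the count is 1.
Comparison with the Bézout bound: 1 ≤ 1 = deg(f)·deg(g), as expected for curves with no common component (the bound is attained).


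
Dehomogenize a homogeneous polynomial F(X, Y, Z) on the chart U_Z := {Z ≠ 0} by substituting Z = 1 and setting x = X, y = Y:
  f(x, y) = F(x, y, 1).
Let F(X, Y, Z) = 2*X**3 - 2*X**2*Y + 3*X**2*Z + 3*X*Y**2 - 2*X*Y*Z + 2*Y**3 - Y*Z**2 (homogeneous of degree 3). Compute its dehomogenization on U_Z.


f(x, y) = 2*x**3 - 2*x**2*y + 3*x**2 + 3*x*y**2 - 2*x*y + 2*y**3 - y

On U_Z we set Z = 1. Each monomial c·X^i·Y^j·Z^k in F becomes c·x^i·y^j·1^k = c·x^i·y^j.
Substituting Z = 1: F(X, Y, 1) = 2*x**3 - 2*x**2*y + 3*x**2 + 3*x*y**2 - 2*x*y + 2*y**3 - y.
Note: deg(f) ≤ deg(F) = 3; strict inequality happens when F is divisible by Z (lost terms).


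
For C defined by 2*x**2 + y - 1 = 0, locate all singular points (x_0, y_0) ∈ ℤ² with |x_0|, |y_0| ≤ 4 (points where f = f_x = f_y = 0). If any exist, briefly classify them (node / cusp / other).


No singular points in the scanned grid; C is smooth there.

Compute partial derivatives:
  f_x = 4*x.
  f_y = 1.
f_y = 1 is a nonzero constant, so f_y never vanishes: no point (x, y) can satisfy f = f_x = f_y = 0. In particular no (x, y) ∈ {−4, ..., 4}² is singular; the curve is smooth.


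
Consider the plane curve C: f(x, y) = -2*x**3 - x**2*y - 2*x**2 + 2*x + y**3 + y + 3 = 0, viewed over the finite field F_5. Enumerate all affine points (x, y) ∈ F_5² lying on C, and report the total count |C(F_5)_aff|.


Affine F_5-points: {(0, 1), (1, 4), (2, 2), (2, 4), (3, 1), (3, 3), (4, 4)}; count = 7.

For each of the 25 pairs (x, y) ∈ F_5², evaluate f(x, y) mod 5. Record the zeros.
  x = 0: [0↦3, 1↦0, 2↦3, 3↦3, 4↦1]  zeros at y ∈ {1}
  x = 1: [0↦1, 1↦2, 2↦4, 3↦3, 4↦0]  zeros at y ∈ {4}
  x = 2: [0↦3, 1↦1, 2↦0, 3↦1, 4↦0]  zeros at y ∈ {2, 4}
  x = 3: [0↦2, 1↦0, 2↦4, 3↦0, 4↦4]  zeros at y ∈ {1, 3}
  x = 4: [0↦1, 1↦2, 2↦4, 3↦3, 4↦0]  zeros at y ∈ {4}
Collecting zeros: affine points = {(0, 1), (1, 4), (2, 2), (2, 4), (3, 1), (3, 3), (4, 4)}.
Total count |C(F_5)_aff| = 7.


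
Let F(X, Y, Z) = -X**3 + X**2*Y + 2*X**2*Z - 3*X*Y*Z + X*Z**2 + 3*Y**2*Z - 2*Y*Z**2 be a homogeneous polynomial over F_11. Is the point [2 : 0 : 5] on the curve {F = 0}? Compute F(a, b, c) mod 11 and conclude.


F(2,0,5) ≡ 5 (mod 11); P is NOT on the curve.

Evaluate F(2, 0, 5) term-by-term (mod 11).
  -X**3 ↦ -1·8·1·1 = -8
  X**2*Y ↦ 1·4·0·1 = 0
  2*X**2*Z ↦ 2·4·1·5 = 40
  -3*X*Y*Z ↦ -3·2·0·5 = 0
  X*Z**2 ↦ 1·2·1·25 = 50
  3*Y**2*Z ↦ 3·1·0·5 = 0
  -2*Y*Z**2 ↦ -2·1·0·25 = 0
Sum: F(2, 0, 5) = (-8) + (0) + (40) + (0) + (50) + (0) + (0) = 82.
Reducing mod 11: 82 ≡ 5 (mod 11).
Since F(a, b, c) ≡ 5 ≠ 0 (mod 11), P does NOT lie on the curve.


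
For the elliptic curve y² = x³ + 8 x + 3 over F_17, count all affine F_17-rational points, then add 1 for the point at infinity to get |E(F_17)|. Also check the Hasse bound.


Affine points = {(5, 7), (5, 10), (8, 1), (8, 16), (12, 5), (12, 12), (13, 3), (13, 14), (15, 8), (15, 9)}; affine count = 10; |E(F_17)| = 11.

Discriminant check: Δ ∝ 4a³ + 27b² = 4·8³ + 27·3² = 4·512 + 27·9 ≡ 13 (mod 17). Nonzero ⇒ E is nonsingular.
For each x ∈ F_17, compute rhs = x³ + 8·x + 3 mod 17, then count y ∈ F_17 with y² ≡ rhs.
  x = 0: rhs = 3, matching y values: none (0 points).
  x = 1: rhs = 12, matching y values: none (0 points).
  x = 2: rhs = 10, matching y values: none (0 points).
  x = 3: rhs = 3, matching y values: none (0 points).
  x = 4: rhs = 14, matching y values: none (0 points).
  x = 5: rhs = 15, matching y values: 7, 10 (2 points).
  x = 6: rhs = 12, matching y values: none (0 points).
  x = 7: rhs = 11, matching y values: none (0 points).
  x = 8: rhs = 1, matching y values: 1, 16 (2 points).
  x = 9: rhs = 5, matching y values: none (0 points).
  x = 10: rhs = 12, matching y values: none (0 points).
  x = 11: rhs = 11, matching y values: none (0 points).
  x = 12: rhs = 8, matching y values: 5, 12 (2 points).
  x = 13: rhs = 9, matching y values: 3, 14 (2 points).
  x = 14: rhs = 3, matching y values: none (0 points).
  x = 15: rhs = 13, matching y values: 8, 9 (2 points).
  x = 16: rhs = 11, matching y values: none (0 points).
Total affine count: 10.
Full point count |E(F_17)| = 10 + 1 = 11.
Hasse bound: |11 − (17+1)| = |-7| = 7 ≤ 2√17 ≈ 8.2462 ✓.


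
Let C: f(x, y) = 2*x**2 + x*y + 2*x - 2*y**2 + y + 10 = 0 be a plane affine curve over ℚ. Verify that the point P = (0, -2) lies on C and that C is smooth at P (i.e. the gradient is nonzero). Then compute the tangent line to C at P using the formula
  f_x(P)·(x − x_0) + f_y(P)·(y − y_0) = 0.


Tangent line at P: 9*y + 18 = 0.

Step 1: f(0, -2) = 0, so P lies on C.
Step 2: partial derivatives
  f_x(x, y) = 4*x + y + 2, f_y(x, y) = x - 4*y + 1.
  f_x(P) = 0, f_y(P) = 9 (gradient nonzero, so P is smooth).
Step 3: tangent line at P: 0·(x − 0) + 9·(y − -2) = 0.
Expanding: 9*y + 18 = 0.


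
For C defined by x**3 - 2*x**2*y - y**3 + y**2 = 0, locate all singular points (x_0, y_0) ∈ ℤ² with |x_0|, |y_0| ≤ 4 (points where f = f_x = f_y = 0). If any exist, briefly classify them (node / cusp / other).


Singular points: {(0, 0)}; classification: cusp.

Compute partial derivatives:
  f_x = 3*x**2 - 4*x*y.
  f_y = -2*x**2 - 3*y**2 + 2*y.
Scan x_0 ∈ {−4, ..., 4}. For each x_0, f_y(x_0, y) is a polynomial in y; find its integer roots y ∈ {−4, ..., 4}, then test f_x and f at those candidates.
  x = -4: f_y(-4, y) = -3*y**2 + 2*y - 32; no integer root y with |y| ≤ 4.
  x = -3: f_y(-3, y) = -3*y**2 + 2*y - 18; no integer root y with |y| ≤ 4.
  x = -2: f_y(-2, y) = -3*y**2 + 2*y - 8; no integer root y with |y| ≤ 4.
  x = -1: f_y(-1, y) = -3*y**2 + 2*y - 2; no integer root y with |y| ≤ 4.
  x = 0: f_y(0, y) = -3*y**2 + 2*y; vanishes at y ∈ {0}. (0, 0): f_x = 0, f = 0 — SINGULAR.
  x = 1: f_y(1, y) = -3*y**2 + 2*y - 2; no integer root y with |y| ≤ 4.
  x = 2: f_y(2, y) = -3*y**2 + 2*y - 8; no integer root y with |y| ≤ 4.
  x = 3: f_y(3, y) = -3*y**2 + 2*y - 18; no integer root y with |y| ≤ 4.
  x = 4: f_y(4, y) = -3*y**2 + 2*y - 32; no integer root y with |y| ≤ 4.
Only singular point on the grid: (0, 0).
Classify: substitute x = 0 + u, y = 0 + v and expand: f = u**3 - 2*u**2*v - v**3 + v**2.
No constant or linear terms (consistent with a singular point). Quadratic part: v**2. Cubic part: u**3 - 2*u**2*v - v**3.
The quadratic part v**2 is a perfect square, so there is a single (double) tangent line v = 0, i.e. y = 0. Restricting the cubic part to that line (v = 0) leaves u**3 ≠ 0, so f is not divisible by v and the branch is v² ≈ -u**3 to lowest order — this is a cusp.
Classification: cusp.


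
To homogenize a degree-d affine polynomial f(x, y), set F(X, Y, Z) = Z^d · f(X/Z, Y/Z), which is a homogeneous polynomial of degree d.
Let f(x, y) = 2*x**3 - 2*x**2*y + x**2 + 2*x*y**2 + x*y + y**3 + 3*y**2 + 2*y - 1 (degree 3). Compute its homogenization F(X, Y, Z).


F(X, Y, Z) = 2*X**3 - 2*X**2*Y + X**2*Z + 2*X*Y**2 + X*Y*Z + Y**3 + 3*Y**2*Z + 2*Y*Z**2 - Z**3

deg(f) = 3.
Substitute x = X/Z, y = Y/Z into f, then multiply by Z^3.
  monomial 2·x^3·y^0 ↦ 2·X^3·Y^0·Z^0.
  monomial -2·x^2·y^1 ↦ -2·X^2·Y^1·Z^0.
  monomial 1·x^2·y^0 ↦ 1·X^2·Y^0·Z^1.
  monomial 2·x^1·y^2 ↦ 2·X^1·Y^2·Z^0.
  monomial 1·x^1·y^1 ↦ 1·X^1·Y^1·Z^1.
  monomial 1·x^0·y^3 ↦ 1·X^0·Y^3·Z^0.
  monomial 3·x^0·y^2 ↦ 3·X^0·Y^2·Z^1.
  monomial 2·x^0·y^1 ↦ 2·X^0·Y^1·Z^2.
  monomial -1·x^0·y^0 ↦ -1·X^0·Y^0·Z^3.
Collecting: F(X, Y, Z) = 2*X**3 - 2*X**2*Y + X**2*Z + 2*X*Y**2 + X*Y*Z + Y**3 + 3*Y**2*Z + 2*Y*Z**2 - Z**3.


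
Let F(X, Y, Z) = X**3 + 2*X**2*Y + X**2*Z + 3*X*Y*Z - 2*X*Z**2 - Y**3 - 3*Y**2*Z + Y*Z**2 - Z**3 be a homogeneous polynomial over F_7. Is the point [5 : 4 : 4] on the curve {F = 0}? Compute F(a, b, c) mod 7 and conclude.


F(5,4,4) ≡ 4 (mod 7); P is NOT on the curve.

Evaluate F(5, 4, 4) term-by-term (mod 7).
  X**3 ↦ 1·125·1·1 = 125
  2*X**2*Y ↦ 2·25·4·1 = 200
  X**2*Z ↦ 1·25·1·4 = 100
  3*X*Y*Z ↦ 3·5·4·4 = 240
  -2*X*Z**2 ↦ -2·5·1·16 = -160
  -Y**3 ↦ -1·1·64·1 = -64
  -3*Y**2*Z ↦ -3·1·16·4 = -192
  Y*Z**2 ↦ 1·1·4·16 = 64
  -Z**3 ↦ -1·1·1·64 = -64
Sum: F(5, 4, 4) = (125) + (200) + (100) + (240) + (-160) + (-64) + (-192) + (64) + (-64) = 249.
Reducing mod 7: 249 ≡ 4 (mod 7).
Since F(a, b, c) ≡ 4 ≠ 0 (mod 7), P does NOT lie on the curve.


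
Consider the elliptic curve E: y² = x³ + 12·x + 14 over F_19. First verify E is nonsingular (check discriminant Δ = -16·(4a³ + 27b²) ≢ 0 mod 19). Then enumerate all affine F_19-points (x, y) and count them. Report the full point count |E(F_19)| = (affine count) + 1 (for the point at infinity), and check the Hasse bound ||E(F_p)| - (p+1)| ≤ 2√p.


Affine points = {(3, 1), (3, 18), (5, 3), (5, 16), (6, 6), (6, 13), (7, 2), (7, 17), (12, 9), (12, 10), (13, 7), (13, 12), (14, 0), (15, 4), (15, 15), (17, 1), (17, 18), (18, 1), (18, 18)}; affine count = 19; |E(F_19)| = 20.

Discriminant check: Δ ∝ 4a³ + 27b² = 4·12³ + 27·14² = 4·1728 + 27·196 ≡ 6 (mod 19). Nonzero ⇒ E is nonsingular.
For each x ∈ F_19, compute rhs = x³ + 12·x + 14 mod 19, then count y ∈ F_19 with y² ≡ rhs.
  x = 0: rhs = 14, matching y values: none (0 points).
  x = 1: rhs = 8, matching y values: none (0 points).
  x = 2: rhs = 8, matching y values: none (0 points).
  x = 3: rhs = 1, matching y values: 1, 18 (2 points).
  x = 4: rhs = 12, matching y values: none (0 points).
  x = 5: rhs = 9, matching y values: 3, 16 (2 points).
  x = 6: rhs = 17, matching y values: 6, 13 (2 points).
  x = 7: rhs = 4, matching y values: 2, 17 (2 points).
  x = 8: rhs = 14, matching y values: none (0 points).
  x = 9: rhs = 15, matching y values: none (0 points).
  x = 10: rhs = 13, matching y values: none (0 points).
  x = 11: rhs = 14, matching y values: none (0 points).
  x = 12: rhs = 5, matching y values: 9, 10 (2 points).
  x = 13: rhs = 11, matching y values: 7, 12 (2 points).
  x = 14: rhs = 0, matching y values: 0 (1 points).
  x = 15: rhs = 16, matching y values: 4, 15 (2 points).
  x = 16: rhs = 8, matching y values: none (0 points).
  x = 17: rhs = 1, matching y values: 1, 18 (2 points).
  x = 18: rhs = 1, matching y values: 1, 18 (2 points).
Total affine count: 19.
Full point count |E(F_19)| = 19 + 1 = 20.
Hasse bound: |20 − (19+1)| = |0| = 0 ≤ 2√19 ≈ 8.7178 ✓.


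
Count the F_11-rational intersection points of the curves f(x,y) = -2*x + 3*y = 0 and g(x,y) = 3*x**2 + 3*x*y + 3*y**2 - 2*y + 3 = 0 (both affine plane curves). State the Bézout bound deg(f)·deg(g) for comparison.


Common zeros: {(2, 5), (4, 10)}; count = 2; Bézout bound = 2.

deg(f) = 1, deg(g) = 2, so Bézout bound = 2.
Scan x ∈ F_11. For each x, list the y ∈ F_11 with f(x, y) ≡ 0 and those with g(x, y) ≡ 0 (mod 11); the common zeros in that column are the intersection.
  x = 0: f ≡ 0 at y ∈ {0}; g ≡ 0 at y ∈ {2, 6}; common: ∅.
  x = 1: f ≡ 0 at y ∈ {8}; g ≡ 0 at y ∈ ∅; common: ∅.
  x = 2: f ≡ 0 at y ∈ {5}; g ≡ 0 at y ∈ {1, 5}; common: {5}.
  x = 3: f ≡ 0 at y ∈ {2}; g ≡ 0 at y ∈ ∅; common: ∅.
  x = 4: f ≡ 0 at y ∈ {10}; g ≡ 0 at y ∈ {5, 10}; common: {10}.
  x = 5: f ≡ 0 at y ∈ {7}; g ≡ 0 at y ∈ {6, 8}; common: ∅.
  x = 6: f ≡ 0 at y ∈ {4}; g ≡ 0 at y ∈ ∅; common: ∅.
  x = 7: f ≡ 0 at y ∈ {1}; g ≡ 0 at y ∈ ∅; common: ∅.
  x = 8: f ≡ 0 at y ∈ {9}; g ≡ 0 at y ∈ {1, 10}; common: ∅.
  x = 9: f ≡ 0 at y ∈ {6}; g ≡ 0 at y ∈ {2, 8}; common: ∅.
  x = 10: f ≡ 0 at y ∈ {3}; g ≡ 0 at y ∈ ∅; common: ∅.
Collecting: common zeros = {(2, 5), (4, 10)}, so the count is 2.
Comparison with the Bézout bound: 2 ≤ 2 = deg(f)·deg(g), as expected for curves with no common component (the bound is attained).


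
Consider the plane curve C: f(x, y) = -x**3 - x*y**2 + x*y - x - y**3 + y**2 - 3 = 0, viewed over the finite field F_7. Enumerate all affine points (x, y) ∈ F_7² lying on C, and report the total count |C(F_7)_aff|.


Affine F_7-points: {(0, 2), (0, 3), (2, 2), (4, 6), (5, 0), (5, 1), (5, 2)}; count = 7.

For each of the 49 pairs (x, y) ∈ F_7², evaluate f(x, y) mod 7. Record the zeros.
  x = 0: [0↦4, 1↦4, 2↦0, 3↦0, 4↦5, 5↦2, 6↦6]  zeros at y ∈ {2, 3}
  x = 1: [0↦2, 1↦2, 2↦3, 3↦6, 4↦5, 5↦1, 6↦2]  zeros at y ∈ ∅
  x = 2: [0↦1, 1↦1, 2↦0, 3↦6, 4↦6, 5↦1, 6↦6]  zeros at y ∈ {2}
  x = 3: [0↦2, 1↦2, 2↦6, 3↦1, 4↦2, 5↦3, 6↦5]  zeros at y ∈ ∅
  x = 4: [0↦6, 1↦6, 2↦1, 3↦6, 4↦1, 5↦1, 6↦0]  zeros at y ∈ {6}
  x = 5: [0↦0, 1↦0, 2↦0, 3↦1, 4↦4, 5↦3, 6↦6]  zeros at y ∈ {0, 1, 2}
  x = 6: [0↦6, 1↦6, 2↦4, 3↦1, 4↦5, 5↦3, 6↦3]  zeros at y ∈ ∅
Collecting zeros: affine points = {(0, 2), (0, 3), (2, 2), (4, 6), (5, 0), (5, 1), (5, 2)}.
Total count |C(F_7)_aff| = 7.


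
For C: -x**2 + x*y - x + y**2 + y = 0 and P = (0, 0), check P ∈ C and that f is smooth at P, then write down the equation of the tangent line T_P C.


Tangent line at P: -x + y = 0.

Step 1: f(0, 0) = 0, so P lies on C.
Step 2: partial derivatives
  f_x(x, y) = -2*x + y - 1, f_y(x, y) = x + 2*y + 1.
  f_x(P) = -1, f_y(P) = 1 (gradient nonzero, so P is smooth).
Step 3: tangent line at P: -1·(x − 0) + 1·(y − 0) = 0.
Expanding: -x + y = 0.


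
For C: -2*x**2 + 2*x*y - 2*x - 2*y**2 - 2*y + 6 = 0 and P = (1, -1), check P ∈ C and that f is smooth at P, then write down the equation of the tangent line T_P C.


Tangent line at P: -8*x + 4*y + 12 = 0.

Step 1: f(1, -1) = 0, so P lies on C.
Step 2: partial derivatives
  f_x(x, y) = -4*x + 2*y - 2, f_y(x, y) = 2*x - 4*y - 2.
  f_x(P) = -8, f_y(P) = 4 (gradient nonzero, so P is smooth).
Step 3: tangent line at P: -8·(x − 1) + 4·(y − -1) = 0.
Expanding: -8*x + 4*y + 12 = 0.


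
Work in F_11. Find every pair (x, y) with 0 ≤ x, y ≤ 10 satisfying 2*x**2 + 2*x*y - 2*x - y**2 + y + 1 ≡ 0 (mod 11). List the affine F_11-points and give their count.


Affine F_11-points: {(0, 4), (0, 8), (2, 2), (2, 3), (4, 1), (4, 8), (7, 1), (7, 3), (8, 2), (8, 4)}; count = 10.

For each of the 121 pairs (x, y) ∈ F_11², evaluate f(x, y) mod 11. Record the zeros.
  x = 0: [0↦1, 1↦1, 2↦10, 3↦6, 4↦0, 5↦3, 6↦4, 7↦3, 8↦0, 9↦6, 10↦10]  zeros at y ∈ {4, 8}
  x = 1: [0↦1, 1↦3, 2↦3, 3↦1, 4↦8, 5↦2, 6↦5, 7↦6, 8↦5, 9↦2, 10↦8]  zeros at y ∈ ∅
  x = 2: [0↦5, 1↦9, 2↦0, 3↦0, 4↦9, 5↦5, 6↦10, 7↦2, 8↦3, 9↦2, 10↦10]  zeros at y ∈ {2, 3}
  x = 3: [0↦2, 1↦8, 2↦1, 3↦3, 4↦3, 5↦1, 6↦8, 7↦2, 8↦5, 9↦6, 10↦5]  zeros at y ∈ ∅
  x = 4: [0↦3, 1↦0, 2↦6, 3↦10, 4↦1, 5↦1, 6↦10, 7↦6, 8↦0, 9↦3, 10↦4]  zeros at y ∈ {1, 8}
  x = 5: [0↦8, 1↦7, 2↦4, 3↦10, 4↦3, 5↦5, 6↦5, 7↦3, 8↦10, 9↦4, 10↦7]  zeros at y ∈ ∅
  x = 6: [0↦6, 1↦7, 2↦6, 3↦3, 4↦9, 5↦2, 6↦4, 7↦4, 8↦2, 9↦9, 10↦3]  zeros at y ∈ ∅
  x = 7: [0↦8, 1↦0, 2↦1, 3↦0, 4↦8, 5↦3, 6↦7, 7↦9, 8↦9, 9↦7, 10↦3]  zeros at y ∈ {1, 3}
  x = 8: [0↦3, 1↦8, 2↦0, 3↦1, 4↦0, 5↦8, 6↦3, 7↦7, 8↦9, 9↦9, 10↦7]  zeros at y ∈ {2, 4}
  x = 9: [0↦2, 1↦9, 2↦3, 3↦6, 4↦7, 5↦6, 6↦3, 7↦9, 8↦2, 9↦4, 10↦4]  zeros at y ∈ ∅
  x = 10: [0↦5, 1↦3, 2↦10, 3↦4, 4↦7, 5↦8, 6↦7, 7↦4, 8↦10, 9↦3, 10↦5]  zeros at y ∈ ∅
Collecting zeros: affine points = {(0, 4), (0, 8), (2, 2), (2, 3), (4, 1), (4, 8), (7, 1), (7, 3), (8, 2), (8, 4)}.
Total count |C(F_11)_aff| = 10.


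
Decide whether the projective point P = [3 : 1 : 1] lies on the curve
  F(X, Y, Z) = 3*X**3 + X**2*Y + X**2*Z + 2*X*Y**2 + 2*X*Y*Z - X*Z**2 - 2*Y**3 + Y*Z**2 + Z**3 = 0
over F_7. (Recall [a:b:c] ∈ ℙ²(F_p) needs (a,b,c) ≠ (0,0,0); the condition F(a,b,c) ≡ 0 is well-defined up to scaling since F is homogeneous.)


F(3,1,1) ≡ 3 (mod 7); P is NOT on the curve.

Evaluate F(3, 1, 1) term-by-term (mod 7).
  3*X**3 ↦ 3·27·1·1 = 81
  X**2*Y ↦ 1·9·1·1 = 9
  X**2*Z ↦ 1·9·1·1 = 9
  2*X*Y**2 ↦ 2·3·1·1 = 6
  2*X*Y*Z ↦ 2·3·1·1 = 6
  -X*Z**2 ↦ -1·3·1·1 = -3
  -2*Y**3 ↦ -2·1·1·1 = -2
  Y*Z**2 ↦ 1·1·1·1 = 1
  Z**3 ↦ 1·1·1·1 = 1
Sum: F(3, 1, 1) = (81) + (9) + (9) + (6) + (6) + (-3) + (-2) + (1) + (1) = 108.
Reducing mod 7: 108 ≡ 3 (mod 7).
Since F(a, b, c) ≡ 3 ≠ 0 (mod 7), P does NOT lie on the curve.


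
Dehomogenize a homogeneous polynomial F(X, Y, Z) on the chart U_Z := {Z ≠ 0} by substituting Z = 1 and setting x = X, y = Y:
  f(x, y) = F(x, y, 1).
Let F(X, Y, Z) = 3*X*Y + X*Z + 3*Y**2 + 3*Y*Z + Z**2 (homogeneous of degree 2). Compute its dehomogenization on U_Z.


f(x, y) = 3*x*y + x + 3*y**2 + 3*y + 1

On U_Z we set Z = 1. Each monomial c·X^i·Y^j·Z^k in F becomes c·x^i·y^j·1^k = c·x^i·y^j.
Substituting Z = 1: F(X, Y, 1) = 3*x*y + x + 3*y**2 + 3*y + 1.
Note: deg(f) ≤ deg(F) = 2; strict inequality happens when F is divisible by Z (lost terms).


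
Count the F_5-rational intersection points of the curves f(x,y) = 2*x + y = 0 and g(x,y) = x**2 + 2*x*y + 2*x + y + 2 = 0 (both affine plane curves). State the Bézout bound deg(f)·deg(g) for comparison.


Common zeros: {(2, 1), (3, 4)}; count = 2; Bézout bound = 2.

deg(f) = 1, deg(g) = 2, so Bézout bound = 2.
Scan x ∈ F_5. For each x, list the y ∈ F_5 with f(x, y) ≡ 0 and those with g(x, y) ≡ 0 (mod 5); the common zeros in that column are the intersection.
  x = 0: f ≡ 0 at y ∈ {0}; g ≡ 0 at y ∈ {3}; common: ∅.
  x = 1: f ≡ 0 at y ∈ {3}; g ≡ 0 at y ∈ {0}; common: ∅.
  x = 2: f ≡ 0 at y ∈ {1}; g ≡ 0 at y ∈ {0, 1, 2, 3, 4}; common: {1}.
  x = 3: f ≡ 0 at y ∈ {4}; g ≡ 0 at y ∈ {4}; common: {4}.
  x = 4: f ≡ 0 at y ∈ {2}; g ≡ 0 at y ∈ {1}; common: ∅.
Collecting: common zeros = {(2, 1), (3, 4)}, so the count is 2.
Comparison with the Bézout bound: 2 ≤ 2 = deg(f)·deg(g), as expected for curves with no common component (the bound is attained).


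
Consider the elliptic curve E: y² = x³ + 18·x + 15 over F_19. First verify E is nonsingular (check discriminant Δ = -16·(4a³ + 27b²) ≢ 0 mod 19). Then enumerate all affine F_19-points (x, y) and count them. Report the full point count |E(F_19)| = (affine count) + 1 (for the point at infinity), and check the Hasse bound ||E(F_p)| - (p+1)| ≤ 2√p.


Affine points = {(3, 1), (3, 18), (6, 4), (6, 15), (7, 3), (7, 16), (8, 5), (8, 14), (10, 6), (10, 13), (11, 9), (11, 10), (14, 3), (14, 16), (17, 3), (17, 16)}; affine count = 16; |E(F_19)| = 17.

Discriminant check: Δ ∝ 4a³ + 27b² = 4·18³ + 27·15² = 4·5832 + 27·225 ≡ 10 (mod 19). Nonzero ⇒ E is nonsingular.
For each x ∈ F_19, compute rhs = x³ + 18·x + 15 mod 19, then count y ∈ F_19 with y² ≡ rhs.
  x = 0: rhs = 15, matching y values: none (0 points).
  x = 1: rhs = 15, matching y values: none (0 points).
  x = 2: rhs = 2, matching y values: none (0 points).
  x = 3: rhs = 1, matching y values: 1, 18 (2 points).
  x = 4: rhs = 18, matching y values: none (0 points).
  x = 5: rhs = 2, matching y values: none (0 points).
  x = 6: rhs = 16, matching y values: 4, 15 (2 points).
  x = 7: rhs = 9, matching y values: 3, 16 (2 points).
  x = 8: rhs = 6, matching y values: 5, 14 (2 points).
  x = 9: rhs = 13, matching y values: none (0 points).
  x = 10: rhs = 17, matching y values: 6, 13 (2 points).
  x = 11: rhs = 5, matching y values: 9, 10 (2 points).
  x = 12: rhs = 2, matching y values: none (0 points).
  x = 13: rhs = 14, matching y values: none (0 points).
  x = 14: rhs = 9, matching y values: 3, 16 (2 points).
  x = 15: rhs = 12, matching y values: none (0 points).
  x = 16: rhs = 10, matching y values: none (0 points).
  x = 17: rhs = 9, matching y values: 3, 16 (2 points).
  x = 18: rhs = 15, matching y values: none (0 points).
Total affine count: 16.
Full point count |E(F_19)| = 16 + 1 = 17.
Hasse bound: |17 − (19+1)| = |-3| = 3 ≤ 2√19 ≈ 8.7178 ✓.


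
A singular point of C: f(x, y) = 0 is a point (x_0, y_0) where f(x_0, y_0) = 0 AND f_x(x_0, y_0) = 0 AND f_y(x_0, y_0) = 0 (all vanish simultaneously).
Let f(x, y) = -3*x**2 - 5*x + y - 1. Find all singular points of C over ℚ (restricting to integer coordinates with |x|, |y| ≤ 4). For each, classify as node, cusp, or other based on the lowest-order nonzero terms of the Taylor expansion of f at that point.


No singular points in the scanned grid; C is smooth there.

Compute partial derivatives:
  f_x = -6*x - 5.
  f_y = 1.
f_y = 1 is a nonzero constant, so f_y never vanishes: no point (x, y) can satisfy f = f_x = f_y = 0. In particular no (x, y) ∈ {−4, ..., 4}² is singular; the curve is smooth.


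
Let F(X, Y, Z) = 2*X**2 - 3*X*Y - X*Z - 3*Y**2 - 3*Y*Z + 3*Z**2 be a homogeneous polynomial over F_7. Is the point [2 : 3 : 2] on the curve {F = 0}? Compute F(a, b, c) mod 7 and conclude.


F(2,3,2) ≡ 2 (mod 7); P is NOT on the curve.

Evaluate F(2, 3, 2) term-by-term (mod 7).
  2*X**2 ↦ 2·4·1·1 = 8
  -3*X*Y ↦ -3·2·3·1 = -18
  -X*Z ↦ -1·2·1·2 = -4
  -3*Y**2 ↦ -3·1·9·1 = -27
  -3*Y*Z ↦ -3·1·3·2 = -18
  3*Z**2 ↦ 3·1·1·4 = 12
Sum: F(2, 3, 2) = (8) + (-18) + (-4) + (-27) + (-18) + (12) = -47.
Reducing mod 7: -47 ≡ 2 (mod 7).
Since F(a, b, c) ≡ 2 ≠ 0 (mod 7), P does NOT lie on the curve.


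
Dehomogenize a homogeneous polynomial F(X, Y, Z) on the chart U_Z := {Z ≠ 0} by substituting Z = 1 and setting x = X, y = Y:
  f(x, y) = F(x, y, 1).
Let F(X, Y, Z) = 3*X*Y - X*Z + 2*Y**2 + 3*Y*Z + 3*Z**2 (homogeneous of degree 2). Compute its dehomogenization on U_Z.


f(x, y) = 3*x*y - x + 2*y**2 + 3*y + 3

On U_Z we set Z = 1. Each monomial c·X^i·Y^j·Z^k in F becomes c·x^i·y^j·1^k = c·x^i·y^j.
Substituting Z = 1: F(X, Y, 1) = 3*x*y - x + 2*y**2 + 3*y + 3.
Note: deg(f) ≤ deg(F) = 2; strict inequality happens when F is divisible by Z (lost terms).


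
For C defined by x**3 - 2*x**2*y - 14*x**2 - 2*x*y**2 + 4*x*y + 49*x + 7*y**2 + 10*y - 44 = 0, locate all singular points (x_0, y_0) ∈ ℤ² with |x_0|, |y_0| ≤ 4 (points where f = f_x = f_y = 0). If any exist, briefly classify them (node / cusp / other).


Singular points: {(3, -2)}; classification: node.

Compute partial derivatives:
  f_x = 3*x**2 - 4*x*y - 28*x - 2*y**2 + 4*y + 49.
  f_y = -2*x**2 - 4*x*y + 4*x + 14*y + 10.
Scan x_0 ∈ {−4, ..., 4}. For each x_0, f_y(x_0, y) is a polynomial in y; find its integer roots y ∈ {−4, ..., 4}, then test f_x and f at those candidates.
  x = -4: f_y(-4, y) = 30*y - 38; no integer root y with |y| ≤ 4.
  x = -3: f_y(-3, y) = 26*y - 20; no integer root y with |y| ≤ 4.
  x = -2: f_y(-2, y) = 22*y - 6; no integer root y with |y| ≤ 4.
  x = -1: f_y(-1, y) = 18*y + 4; no integer root y with |y| ≤ 4.
  x = 0: f_y(0, y) = 14*y + 10; no integer root y with |y| ≤ 4.
  x = 1: f_y(1, y) = 10*y + 12; no integer root y with |y| ≤ 4.
  x = 2: f_y(2, y) = 6*y + 10; no integer root y with |y| ≤ 4.
  x = 3: f_y(3, y) = 2*y + 4; vanishes at y ∈ {-2}. (3, -2): f_x = 0, f = 0 — SINGULAR.
  x = 4: f_y(4, y) = -2*y - 6; vanishes at y ∈ {-3}. (4, -3): f_x = 3 ≠ 0.
Only singular point on the grid: (3, -2).
Classify: substitute x = 3 + u, y = -2 + v and expand: f = u**3 - 2*u**2*v - u**2 - 2*u*v**2 + v**2.
No constant or linear terms (consistent with a singular point). Quadratic part: -u**2 + v**2. Cubic part: u**3 - 2*u**2*v - 2*u*v**2.
The quadratic part v**2 - u**2 = (v − u)(v + u) splits into two distinct linear factors, so there are two distinct tangent lines y − -2 = ±(x − 3) — this is a node (ordinary double point).
Classification: node.


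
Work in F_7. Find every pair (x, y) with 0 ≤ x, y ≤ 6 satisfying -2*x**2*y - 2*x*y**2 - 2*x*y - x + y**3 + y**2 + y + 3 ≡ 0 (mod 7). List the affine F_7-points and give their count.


Affine F_7-points: {(0, 3), (1, 2), (3, 0), (4, 3)}; count = 4.

For each of the 49 pairs (x, y) ∈ F_7², evaluate f(x, y) mod 7. Record the zeros.
  x = 0: [0↦3, 1↦6, 2↦3, 3↦0, 4↦3, 5↦4, 6↦2]  zeros at y ∈ {3}
  x = 1: [0↦2, 1↦6, 2↦0, 3↦4, 4↦3, 5↦3, 6↦3]  zeros at y ∈ {2}
  x = 2: [0↦1, 1↦2, 2↦3, 3↦3, 4↦1, 5↦3, 6↦1]  zeros at y ∈ ∅
  x = 3: [0↦0, 1↦1, 2↦5, 3↦4, 4↦4, 5↦4, 6↦3]  zeros at y ∈ {0}
  x = 4: [0↦6, 1↦3, 2↦6, 3↦0, 4↦5, 5↦6, 6↦2]  zeros at y ∈ {3}
  x = 5: [0↦5, 1↦1, 2↦6, 3↦5, 4↦4, 5↦2, 6↦5]  zeros at y ∈ ∅
  x = 6: [0↦4, 1↦2, 2↦5, 3↦5, 4↦1, 5↦6, 6↦5]  zeros at y ∈ ∅
Collecting zeros: affine points = {(0, 3), (1, 2), (3, 0), (4, 3)}.
Total count |C(F_7)_aff| = 4.


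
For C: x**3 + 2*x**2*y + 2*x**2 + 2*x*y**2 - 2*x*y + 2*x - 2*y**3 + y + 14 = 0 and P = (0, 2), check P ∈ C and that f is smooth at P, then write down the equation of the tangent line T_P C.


Tangent line at P: 6*x - 23*y + 46 = 0.

Step 1: f(0, 2) = 0, so P lies on C.
Step 2: partial derivatives
  f_x(x, y) = 3*x**2 + 4*x*y + 4*x + 2*y**2 - 2*y + 2, f_y(x, y) = 2*x**2 + 4*x*y - 2*x - 6*y**2 + 1.
  f_x(P) = 6, f_y(P) = -23 (gradient nonzero, so P is smooth).
Step 3: tangent line at P: 6·(x − 0) + -23·(y − 2) = 0.
Expanding: 6*x - 23*y + 46 = 0.


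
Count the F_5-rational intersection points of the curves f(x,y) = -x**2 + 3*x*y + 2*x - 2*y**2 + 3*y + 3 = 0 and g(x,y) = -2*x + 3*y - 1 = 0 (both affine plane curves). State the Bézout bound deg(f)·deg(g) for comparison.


Common zeros: ∅; count = 0; Bézout bound = 2.

deg(f) = 2, deg(g) = 1, so Bézout bound = 2.
Scan x ∈ F_5. For each x, list the y ∈ F_5 with f(x, y) ≡ 0 and those with g(x, y) ≡ 0 (mod 5); the common zeros in that column are the intersection.
  x = 0: f ≡ 0 at y ∈ ∅; g ≡ 0 at y ∈ {2}; common: ∅.
  x = 1: f ≡ 0 at y ∈ ∅; g ≡ 0 at y ∈ {1}; common: ∅.
  x = 2: f ≡ 0 at y ∈ {1}; g ≡ 0 at y ∈ {0}; common: ∅.
  x = 3: f ≡ 0 at y ∈ {0, 1}; g ≡ 0 at y ∈ {4}; common: ∅.
  x = 4: f ≡ 0 at y ∈ {0}; g ≡ 0 at y ∈ {3}; common: ∅.
Collecting: common zeros = ∅, so the count is 0.
Comparison with the Bézout bound: 0 ≤ 2 = deg(f)·deg(g), as expected for curves with no common component (the affine F_5-count falls short of the bound because intersections may lie at infinity, over extension fields, or carry multiplicity).


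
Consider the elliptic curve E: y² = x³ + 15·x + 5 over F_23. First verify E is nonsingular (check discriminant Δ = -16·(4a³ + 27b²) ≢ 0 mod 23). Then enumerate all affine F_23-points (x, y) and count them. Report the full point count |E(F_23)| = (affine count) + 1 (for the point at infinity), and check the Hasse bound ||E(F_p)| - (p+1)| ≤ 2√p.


Affine points = {(3, 10), (3, 13), (6, 9), (6, 14), (7, 4), (7, 19), (8, 4), (8, 19), (9, 8), (9, 15), (11, 11), (11, 12), (12, 2), (12, 21), (18, 9), (18, 14), (20, 5), (20, 18), (21, 6), (21, 17), (22, 9), (22, 14)}; affine count = 22; |E(F_23)| = 23.

Discriminant check: Δ ∝ 4a³ + 27b² = 4·15³ + 27·5² = 4·3375 + 27·25 ≡ 7 (mod 23). Nonzero ⇒ E is nonsingular.
For each x ∈ F_23, compute rhs = x³ + 15·x + 5 mod 23, then count y ∈ F_23 with y² ≡ rhs.
  x = 0: rhs = 5, matching y values: none (0 points).
  x = 1: rhs = 21, matching y values: none (0 points).
  x = 2: rhs = 20, matching y values: none (0 points).
  x = 3: rhs = 8, matching y values: 10, 13 (2 points).
  x = 4: rhs = 14, matching y values: none (0 points).
  x = 5: rhs = 21, matching y values: none (0 points).
  x = 6: rhs = 12, matching y values: 9, 14 (2 points).
  x = 7: rhs = 16, matching y values: 4, 19 (2 points).
  x = 8: rhs = 16, matching y values: 4, 19 (2 points).
  x = 9: rhs = 18, matching y values: 8, 15 (2 points).
  x = 10: rhs = 5, matching y values: none (0 points).
  x = 11: rhs = 6, matching y values: 11, 12 (2 points).
  x = 12: rhs = 4, matching y values: 2, 21 (2 points).
  x = 13: rhs = 5, matching y values: none (0 points).
  x = 14: rhs = 15, matching y values: none (0 points).
  x = 15: rhs = 17, matching y values: none (0 points).
  x = 16: rhs = 17, matching y values: none (0 points).
  x = 17: rhs = 21, matching y values: none (0 points).
  x = 18: rhs = 12, matching y values: 9, 14 (2 points).
  x = 19: rhs = 19, matching y values: none (0 points).
  x = 20: rhs = 2, matching y values: 5, 18 (2 points).
  x = 21: rhs = 13, matching y values: 6, 17 (2 points).
  x = 22: rhs = 12, matching y values: 9, 14 (2 points).
Total affine count: 22.
Full point count |E(F_23)| = 22 + 1 = 23.
Hasse bound: |23 − (23+1)| = |-1| = 1 ≤ 2√23 ≈ 9.5917 ✓.


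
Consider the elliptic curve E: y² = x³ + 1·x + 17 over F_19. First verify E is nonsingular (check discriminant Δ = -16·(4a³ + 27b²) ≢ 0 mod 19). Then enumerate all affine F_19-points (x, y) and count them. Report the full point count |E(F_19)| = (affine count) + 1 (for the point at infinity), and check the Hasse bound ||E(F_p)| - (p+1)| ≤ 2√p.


Affine points = {(0, 6), (0, 13), (1, 0), (3, 3), (3, 16), (4, 3), (4, 16), (6, 7), (6, 12), (7, 5), (7, 14), (8, 9), (8, 10), (10, 1), (10, 18), (12, 3), (12, 16), (13, 2), (13, 17), (14, 1), (14, 18), (15, 5), (15, 14), (16, 5), (16, 14), (17, 8), (17, 11)}; affine count = 27; |E(F_19)| = 28.

Discriminant check: Δ ∝ 4a³ + 27b² = 4·1³ + 27·17² = 4·1 + 27·289 ≡ 17 (mod 19). Nonzero ⇒ E is nonsingular.
For each x ∈ F_19, compute rhs = x³ + 1·x + 17 mod 19, then count y ∈ F_19 with y² ≡ rhs.
  x = 0: rhs = 17, matching y values: 6, 13 (2 points).
  x = 1: rhs = 0, matching y values: 0 (1 points).
  x = 2: rhs = 8, matching y values: none (0 points).
  x = 3: rhs = 9, matching y values: 3, 16 (2 points).
  x = 4: rhs = 9, matching y values: 3, 16 (2 points).
  x = 5: rhs = 14, matching y values: none (0 points).
  x = 6: rhs = 11, matching y values: 7, 12 (2 points).
  x = 7: rhs = 6, matching y values: 5, 14 (2 points).
  x = 8: rhs = 5, matching y values: 9, 10 (2 points).
  x = 9: rhs = 14, matching y values: none (0 points).
  x = 10: rhs = 1, matching y values: 1, 18 (2 points).
  x = 11: rhs = 10, matching y values: none (0 points).
  x = 12: rhs = 9, matching y values: 3, 16 (2 points).
  x = 13: rhs = 4, matching y values: 2, 17 (2 points).
  x = 14: rhs = 1, matching y values: 1, 18 (2 points).
  x = 15: rhs = 6, matching y values: 5, 14 (2 points).
  x = 16: rhs = 6, matching y values: 5, 14 (2 points).
  x = 17: rhs = 7, matching y values: 8, 11 (2 points).
  x = 18: rhs = 15, matching y values: none (0 points).
Total affine count: 27.
Full point count |E(F_19)| = 27 + 1 = 28.
Hasse bound: |28 − (19+1)| = |8| = 8 ≤ 2√19 ≈ 8.7178 ✓.


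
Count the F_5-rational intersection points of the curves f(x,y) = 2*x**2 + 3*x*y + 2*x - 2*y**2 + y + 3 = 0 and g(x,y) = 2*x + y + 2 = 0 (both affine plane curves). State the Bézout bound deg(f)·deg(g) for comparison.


Common zeros: ∅; count = 0; Bézout bound = 2.

deg(f) = 2, deg(g) = 1, so Bézout bound = 2.
Scan x ∈ F_5. For each x, list the y ∈ F_5 with f(x, y) ≡ 0 and those with g(x, y) ≡ 0 (mod 5); the common zeros in that column are the intersection.
  x = 0: f ≡ 0 at y ∈ {4}; g ≡ 0 at y ∈ {3}; common: ∅.
  x = 1: f ≡ 0 at y ∈ ∅; g ≡ 0 at y ∈ {1}; common: ∅.
  x = 2: f ≡ 0 at y ∈ {0, 1}; g ≡ 0 at y ∈ {4}; common: ∅.
  x = 3: f ≡ 0 at y ∈ {1, 4}; g ≡ 0 at y ∈ {2}; common: ∅.
  x = 4: f ≡ 0 at y ∈ ∅; g ≡ 0 at y ∈ {0}; common: ∅.
Collecting: common zeros = ∅, so the count is 0.
Comparison with the Bézout bound: 0 ≤ 2 = deg(f)·deg(g), as expected for curves with no common component (the affine F_5-count falls short of the bound because intersections may lie at infinity, over extension fields, or carry multiplicity).


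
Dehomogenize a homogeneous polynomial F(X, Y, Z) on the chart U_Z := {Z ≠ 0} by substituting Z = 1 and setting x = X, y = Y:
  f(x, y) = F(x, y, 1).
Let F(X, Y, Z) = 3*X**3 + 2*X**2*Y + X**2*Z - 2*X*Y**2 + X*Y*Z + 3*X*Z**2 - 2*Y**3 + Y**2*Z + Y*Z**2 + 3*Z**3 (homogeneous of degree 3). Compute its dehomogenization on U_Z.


f(x, y) = 3*x**3 + 2*x**2*y + x**2 - 2*x*y**2 + x*y + 3*x - 2*y**3 + y**2 + y + 3

On U_Z we set Z = 1. Each monomial c·X^i·Y^j·Z^k in F becomes c·x^i·y^j·1^k = c·x^i·y^j.
Substituting Z = 1: F(X, Y, 1) = 3*x**3 + 2*x**2*y + x**2 - 2*x*y**2 + x*y + 3*x - 2*y**3 + y**2 + y + 3.
Note: deg(f) ≤ deg(F) = 3; strict inequality happens when F is divisible by Z (lost terms).


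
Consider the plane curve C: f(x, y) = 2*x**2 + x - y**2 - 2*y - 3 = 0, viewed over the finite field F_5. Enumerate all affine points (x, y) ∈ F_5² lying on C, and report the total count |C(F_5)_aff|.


Affine F_5-points: {(1, 0), (1, 3), (3, 1), (3, 2), (4, 1), (4, 2)}; count = 6.

For each of the 25 pairs (x, y) ∈ F_5², evaluate f(x, y) mod 5. Record the zeros.
  x = 0: [0↦2, 1↦4, 2↦4, 3↦2, 4↦3]  zeros at y ∈ ∅
  x = 1: [0↦0, 1↦2, 2↦2, 3↦0, 4↦1]  zeros at y ∈ {0, 3}
  x = 2: [0↦2, 1↦4, 2↦4, 3↦2, 4↦3]  zeros at y ∈ ∅
  x = 3: [0↦3, 1↦0, 2↦0, 3↦3, 4↦4]  zeros at y ∈ {1, 2}
  x = 4: [0↦3, 1↦0, 2↦0, 3↦3, 4↦4]  zeros at y ∈ {1, 2}
Collecting zeros: affine points = {(1, 0), (1, 3), (3, 1), (3, 2), (4, 1), (4, 2)}.
Total count |C(F_5)_aff| = 6.


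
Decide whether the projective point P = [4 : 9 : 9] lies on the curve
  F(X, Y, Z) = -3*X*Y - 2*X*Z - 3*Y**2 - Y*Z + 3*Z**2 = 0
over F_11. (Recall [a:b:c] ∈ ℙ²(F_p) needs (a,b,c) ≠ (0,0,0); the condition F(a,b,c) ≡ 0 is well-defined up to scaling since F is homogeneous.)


F(4,9,9) ≡ 3 (mod 11); P is NOT on the curve.

Evaluate F(4, 9, 9) term-by-term (mod 11).
  -3*X*Y ↦ -3·4·9·1 = -108
  -2*X*Z ↦ -2·4·1·9 = -72
  -3*Y**2 ↦ -3·1·81·1 = -243
  -Y*Z ↦ -1·1·9·9 = -81
  3*Z**2 ↦ 3·1·1·81 = 243
Sum: F(4, 9, 9) = (-108) + (-72) + (-243) + (-81) + (243) = -261.
Reducing mod 11: -261 ≡ 3 (mod 11).
Since F(a, b, c) ≡ 3 ≠ 0 (mod 11), P does NOT lie on the curve.


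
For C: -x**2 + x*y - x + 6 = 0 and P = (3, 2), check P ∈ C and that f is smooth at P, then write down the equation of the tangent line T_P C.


Tangent line at P: -5*x + 3*y + 9 = 0.

Step 1: f(3, 2) = 0, so P lies on C.
Step 2: partial derivatives
  f_x(x, y) = -2*x + y - 1, f_y(x, y) = x.
  f_x(P) = -5, f_y(P) = 3 (gradient nonzero, so P is smooth).
Step 3: tangent line at P: -5·(x − 3) + 3·(y − 2) = 0.
Expanding: -5*x + 3*y + 9 = 0.


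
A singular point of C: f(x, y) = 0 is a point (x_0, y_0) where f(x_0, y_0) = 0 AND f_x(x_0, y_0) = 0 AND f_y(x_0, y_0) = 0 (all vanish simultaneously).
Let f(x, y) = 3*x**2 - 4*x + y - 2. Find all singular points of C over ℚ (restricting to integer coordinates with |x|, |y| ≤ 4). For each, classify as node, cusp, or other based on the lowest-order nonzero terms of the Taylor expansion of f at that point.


No singular points in the scanned grid; C is smooth there.

Compute partial derivatives:
  f_x = 6*x - 4.
  f_y = 1.
f_y = 1 is a nonzero constant, so f_y never vanishes: no point (x, y) can satisfy f = f_x = f_y = 0. In particular no (x, y) ∈ {−4, ..., 4}² is singular; the curve is smooth.


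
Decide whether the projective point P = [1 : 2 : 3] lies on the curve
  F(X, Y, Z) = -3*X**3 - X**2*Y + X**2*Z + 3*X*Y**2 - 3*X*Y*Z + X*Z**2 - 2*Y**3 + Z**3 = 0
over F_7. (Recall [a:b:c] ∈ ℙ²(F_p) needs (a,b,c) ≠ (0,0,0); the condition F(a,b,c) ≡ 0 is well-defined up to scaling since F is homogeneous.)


F(1,2,3) ≡ 5 (mod 7); P is NOT on the curve.

Evaluate F(1, 2, 3) term-by-term (mod 7).
  -3*X**3 ↦ -3·1·1·1 = -3
  -X**2*Y ↦ -1·1·2·1 = -2
  X**2*Z ↦ 1·1·1·3 = 3
  3*X*Y**2 ↦ 3·1·4·1 = 12
  -3*X*Y*Z ↦ -3·1·2·3 = -18
  X*Z**2 ↦ 1·1·1·9 = 9
  -2*Y**3 ↦ -2·1·8·1 = -16
  Z**3 ↦ 1·1·1·27 = 27
Sum: F(1, 2, 3) = (-3) + (-2) + (3) + (12) + (-18) + (9) + (-16) + (27) = 12.
Reducing mod 7: 12 ≡ 5 (mod 7).
Since F(a, b, c) ≡ 5 ≠ 0 (mod 7), P does NOT lie on the curve.


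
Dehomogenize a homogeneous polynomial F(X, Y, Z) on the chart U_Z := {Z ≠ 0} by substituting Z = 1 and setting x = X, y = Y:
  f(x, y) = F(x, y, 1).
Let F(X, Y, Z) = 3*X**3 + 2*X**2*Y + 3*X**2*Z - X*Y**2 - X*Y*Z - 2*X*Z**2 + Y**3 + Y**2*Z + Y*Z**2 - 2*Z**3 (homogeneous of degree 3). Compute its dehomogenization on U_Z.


f(x, y) = 3*x**3 + 2*x**2*y + 3*x**2 - x*y**2 - x*y - 2*x + y**3 + y**2 + y - 2

On U_Z we set Z = 1. Each monomial c·X^i·Y^j·Z^k in F becomes c·x^i·y^j·1^k = c·x^i·y^j.
Substituting Z = 1: F(X, Y, 1) = 3*x**3 + 2*x**2*y + 3*x**2 - x*y**2 - x*y - 2*x + y**3 + y**2 + y - 2.
Note: deg(f) ≤ deg(F) = 3; strict inequality happens when F is divisible by Z (lost terms).


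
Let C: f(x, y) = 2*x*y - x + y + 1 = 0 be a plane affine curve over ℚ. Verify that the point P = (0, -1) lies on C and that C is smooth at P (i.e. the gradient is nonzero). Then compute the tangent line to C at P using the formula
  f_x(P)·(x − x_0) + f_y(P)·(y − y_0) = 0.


Tangent line at P: -3*x + y + 1 = 0.

Step 1: f(0, -1) = 0, so P lies on C.
Step 2: partial derivatives
  f_x(x, y) = 2*y - 1, f_y(x, y) = 2*x + 1.
  f_x(P) = -3, f_y(P) = 1 (gradient nonzero, so P is smooth).
Step 3: tangent line at P: -3·(x − 0) + 1·(y − -1) = 0.
Expanding: -3*x + y + 1 = 0.


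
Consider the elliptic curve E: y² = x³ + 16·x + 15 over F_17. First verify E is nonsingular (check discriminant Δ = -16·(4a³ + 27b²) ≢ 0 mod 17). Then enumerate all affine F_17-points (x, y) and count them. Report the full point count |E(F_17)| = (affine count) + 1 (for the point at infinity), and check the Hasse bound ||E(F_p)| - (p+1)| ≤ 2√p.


Affine points = {(0, 7), (0, 10), (1, 7), (1, 10), (2, 2), (2, 15), (5, 4), (5, 13), (6, 2), (6, 15), (8, 3), (8, 14), (9, 2), (9, 15), (10, 6), (10, 11), (11, 3), (11, 14), (14, 5), (14, 12), (15, 3), (15, 14), (16, 7), (16, 10)}; affine count = 24; |E(F_17)| = 25.

Discriminant check: Δ ∝ 4a³ + 27b² = 4·16³ + 27·15² = 4·4096 + 27·225 ≡ 2 (mod 17). Nonzero ⇒ E is nonsingular.
For each x ∈ F_17, compute rhs = x³ + 16·x + 15 mod 17, then count y ∈ F_17 with y² ≡ rhs.
  x = 0: rhs = 15, matching y values: 7, 10 (2 points).
  x = 1: rhs = 15, matching y values: 7, 10 (2 points).
  x = 2: rhs = 4, matching y values: 2, 15 (2 points).
  x = 3: rhs = 5, matching y values: none (0 points).
  x = 4: rhs = 7, matching y values: none (0 points).
  x = 5: rhs = 16, matching y values: 4, 13 (2 points).
  x = 6: rhs = 4, matching y values: 2, 15 (2 points).
  x = 7: rhs = 11, matching y values: none (0 points).
  x = 8: rhs = 9, matching y values: 3, 14 (2 points).
  x = 9: rhs = 4, matching y values: 2, 15 (2 points).
  x = 10: rhs = 2, matching y values: 6, 11 (2 points).
  x = 11: rhs = 9, matching y values: 3, 14 (2 points).
  x = 12: rhs = 14, matching y values: none (0 points).
  x = 13: rhs = 6, matching y values: none (0 points).
  x = 14: rhs = 8, matching y values: 5, 12 (2 points).
  x = 15: rhs = 9, matching y values: 3, 14 (2 points).
  x = 16: rhs = 15, matching y values: 7, 10 (2 points).
Total affine count: 24.
Full point count |E(F_17)| = 24 + 1 = 25.
Hasse bound: |25 − (17+1)| = |7| = 7 ≤ 2√17 ≈ 8.2462 ✓.
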